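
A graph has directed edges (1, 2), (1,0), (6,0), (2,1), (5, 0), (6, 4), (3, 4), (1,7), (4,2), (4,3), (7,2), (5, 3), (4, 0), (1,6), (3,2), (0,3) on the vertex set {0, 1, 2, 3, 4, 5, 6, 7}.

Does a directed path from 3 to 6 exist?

Yes

Explore from 3.
Distance 1: reach 2, 4.
Distance 2: reach 0, 1.
Distance 3: reach 6, 7.
Found 6.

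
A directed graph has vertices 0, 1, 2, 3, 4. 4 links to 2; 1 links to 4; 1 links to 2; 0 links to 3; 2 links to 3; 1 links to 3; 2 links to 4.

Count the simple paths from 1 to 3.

1→2→3
1→3
1→4→2→3

3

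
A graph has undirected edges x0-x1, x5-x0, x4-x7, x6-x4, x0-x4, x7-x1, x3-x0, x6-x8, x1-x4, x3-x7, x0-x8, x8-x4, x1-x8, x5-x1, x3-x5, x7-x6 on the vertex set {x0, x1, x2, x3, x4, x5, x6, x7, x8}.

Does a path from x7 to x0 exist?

Yes

Explore from x7.
Distance 1: reach x1, x3, x4, x6.
Distance 2: reach x0, x5, x8.
Found x0.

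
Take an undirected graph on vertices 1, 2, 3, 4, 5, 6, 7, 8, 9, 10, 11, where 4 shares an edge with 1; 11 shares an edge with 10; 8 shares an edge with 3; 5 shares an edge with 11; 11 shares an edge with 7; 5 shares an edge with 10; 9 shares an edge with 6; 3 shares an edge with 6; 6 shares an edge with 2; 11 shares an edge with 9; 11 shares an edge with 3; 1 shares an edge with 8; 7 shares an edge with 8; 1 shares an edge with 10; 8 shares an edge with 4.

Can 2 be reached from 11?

Yes

Explore from 11.
Distance 1: reach 3, 5, 7, 9, 10.
Distance 2: reach 1, 6, 8.
Distance 3: reach 2, 4.
Found 2.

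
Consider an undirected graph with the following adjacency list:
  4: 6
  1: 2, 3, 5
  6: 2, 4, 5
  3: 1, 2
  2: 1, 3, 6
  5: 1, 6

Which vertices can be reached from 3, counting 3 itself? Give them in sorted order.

1, 2, 3, 4, 5, 6

Start at 3.
Its neighbours: 1, 2.
Then their neighbours: 5, 6.
Then next layer: 4.
Every vertex is now reached.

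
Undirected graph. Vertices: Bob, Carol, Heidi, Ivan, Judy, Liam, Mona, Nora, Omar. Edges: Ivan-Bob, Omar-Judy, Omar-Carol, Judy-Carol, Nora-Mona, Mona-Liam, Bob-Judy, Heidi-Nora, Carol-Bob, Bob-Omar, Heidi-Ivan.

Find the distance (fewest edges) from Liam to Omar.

6

Distance 0: Liam.
Distance 1: Mona.
Distance 2: Nora.
Distance 3: Heidi.
Distance 4: Ivan.
Distance 5: Bob.
Distance 6: Carol, Judy, Omar — contains Omar.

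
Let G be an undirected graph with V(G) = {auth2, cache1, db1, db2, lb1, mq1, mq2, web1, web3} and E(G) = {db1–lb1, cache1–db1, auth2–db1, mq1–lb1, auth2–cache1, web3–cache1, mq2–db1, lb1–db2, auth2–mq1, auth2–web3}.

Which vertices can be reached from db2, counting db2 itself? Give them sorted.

auth2, cache1, db1, db2, lb1, mq1, mq2, web3

Start at db2.
Its neighbours: lb1.
Then their neighbours: db1, mq1.
Then next layer: auth2, cache1, mq2.
Then next layer: web3.
Nothing further is reachable.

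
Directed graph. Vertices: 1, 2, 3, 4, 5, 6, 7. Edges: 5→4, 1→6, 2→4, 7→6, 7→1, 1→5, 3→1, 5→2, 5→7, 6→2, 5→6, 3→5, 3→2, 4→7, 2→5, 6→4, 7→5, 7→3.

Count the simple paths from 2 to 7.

2→4→7
2→5→4→7
2→5→6→4→7
2→5→7

4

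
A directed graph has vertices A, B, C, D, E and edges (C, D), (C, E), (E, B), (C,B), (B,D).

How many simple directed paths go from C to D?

C→B→D
C→D
C→E→B→D

3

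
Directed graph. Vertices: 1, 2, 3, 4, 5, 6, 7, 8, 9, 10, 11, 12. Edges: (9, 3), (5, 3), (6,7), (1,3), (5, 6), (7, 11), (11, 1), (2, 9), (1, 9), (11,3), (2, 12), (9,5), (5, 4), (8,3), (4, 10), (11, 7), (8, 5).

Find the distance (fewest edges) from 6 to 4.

Distance 0: 6.
Distance 1: 7.
Distance 2: 11.
Distance 3: 1, 3.
Distance 4: 9.
Distance 5: 5.
Distance 6: 4 — contains 4.

6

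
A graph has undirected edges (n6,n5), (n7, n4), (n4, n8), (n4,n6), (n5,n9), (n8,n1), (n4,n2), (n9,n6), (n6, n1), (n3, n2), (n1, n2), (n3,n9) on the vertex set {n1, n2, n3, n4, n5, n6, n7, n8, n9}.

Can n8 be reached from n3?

Explore from n3.
Distance 1: reach n2, n9.
Distance 2: reach n1, n4, n5, n6.
Distance 3: reach n7, n8.
Found n8.

Yes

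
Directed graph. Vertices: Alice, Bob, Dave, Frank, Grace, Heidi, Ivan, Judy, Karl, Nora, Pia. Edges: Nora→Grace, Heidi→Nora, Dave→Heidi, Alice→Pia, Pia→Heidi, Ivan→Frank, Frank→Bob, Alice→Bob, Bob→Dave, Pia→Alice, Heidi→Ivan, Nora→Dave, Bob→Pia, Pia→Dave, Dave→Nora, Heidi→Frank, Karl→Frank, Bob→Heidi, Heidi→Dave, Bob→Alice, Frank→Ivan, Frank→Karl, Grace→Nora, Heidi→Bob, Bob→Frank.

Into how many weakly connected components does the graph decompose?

2

From Alice: component {Alice, Bob, Dave, Frank, Grace, Heidi, Ivan, Karl, Nora, Pia}.
From Judy: component {Judy}.
That's 2 components.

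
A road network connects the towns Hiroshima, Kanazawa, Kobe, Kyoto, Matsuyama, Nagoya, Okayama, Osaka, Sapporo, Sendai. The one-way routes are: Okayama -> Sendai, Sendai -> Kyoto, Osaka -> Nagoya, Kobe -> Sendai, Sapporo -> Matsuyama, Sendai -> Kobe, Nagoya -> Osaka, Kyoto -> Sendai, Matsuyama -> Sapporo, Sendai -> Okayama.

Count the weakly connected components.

5

From Hiroshima: component {Hiroshima}.
From Kanazawa: component {Kanazawa}.
From Kobe: component {Kobe, Kyoto, Okayama, Sendai}.
From Matsuyama: component {Matsuyama, Sapporo}.
From Nagoya: component {Nagoya, Osaka}.
That's 5 components.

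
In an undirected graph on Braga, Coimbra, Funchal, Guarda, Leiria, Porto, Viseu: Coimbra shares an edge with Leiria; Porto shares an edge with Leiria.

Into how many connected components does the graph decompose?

5

From Braga: component {Braga}.
From Coimbra: component {Coimbra, Leiria, Porto}.
From Funchal: component {Funchal}.
From Guarda: component {Guarda}.
From Viseu: component {Viseu}.
That's 5 components.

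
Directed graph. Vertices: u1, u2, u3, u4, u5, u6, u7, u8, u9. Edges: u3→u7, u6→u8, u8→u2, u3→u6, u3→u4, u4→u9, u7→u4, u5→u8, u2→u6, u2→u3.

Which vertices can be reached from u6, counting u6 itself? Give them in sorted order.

u2, u3, u4, u6, u7, u8, u9

Start at u6.
Its neighbours: u8.
Then their neighbours: u2.
Then next layer: u3.
Then next layer: u4, u7.
Then next layer: u9.
Nothing further is reachable.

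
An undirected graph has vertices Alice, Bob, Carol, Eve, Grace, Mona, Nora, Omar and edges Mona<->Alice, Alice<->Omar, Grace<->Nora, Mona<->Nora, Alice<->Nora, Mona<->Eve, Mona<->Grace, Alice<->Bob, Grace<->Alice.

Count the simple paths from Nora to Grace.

Nora–Alice–Grace
Nora–Alice–Mona–Grace
Nora–Grace
Nora–Mona–Alice–Grace
Nora–Mona–Grace

5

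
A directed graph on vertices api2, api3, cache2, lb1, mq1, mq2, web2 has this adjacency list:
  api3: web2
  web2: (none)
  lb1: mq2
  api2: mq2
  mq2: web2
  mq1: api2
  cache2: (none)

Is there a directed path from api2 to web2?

Yes

Explore from api2.
Distance 1: reach mq2.
Distance 2: reach web2.
Found web2.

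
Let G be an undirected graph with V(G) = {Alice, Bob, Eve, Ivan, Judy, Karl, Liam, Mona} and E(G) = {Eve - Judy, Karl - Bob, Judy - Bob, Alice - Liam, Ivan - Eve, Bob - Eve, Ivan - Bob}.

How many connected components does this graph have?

3

From Alice: component {Alice, Liam}.
From Bob: component {Bob, Eve, Ivan, Judy, Karl}.
From Mona: component {Mona}.
That's 3 components.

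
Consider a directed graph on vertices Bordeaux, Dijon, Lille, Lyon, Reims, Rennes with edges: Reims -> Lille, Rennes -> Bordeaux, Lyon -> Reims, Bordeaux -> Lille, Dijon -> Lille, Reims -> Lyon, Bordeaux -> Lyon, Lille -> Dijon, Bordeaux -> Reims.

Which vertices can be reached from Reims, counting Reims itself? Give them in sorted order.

Dijon, Lille, Lyon, Reims

Start at Reims.
Its neighbours: Lille, Lyon.
Then their neighbours: Dijon.
Nothing further is reachable.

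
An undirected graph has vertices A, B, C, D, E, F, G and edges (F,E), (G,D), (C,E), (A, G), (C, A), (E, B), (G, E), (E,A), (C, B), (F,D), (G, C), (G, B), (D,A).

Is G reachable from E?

Yes

Explore from E.
Distance 1: reach A, B, C, F, G.
Found G.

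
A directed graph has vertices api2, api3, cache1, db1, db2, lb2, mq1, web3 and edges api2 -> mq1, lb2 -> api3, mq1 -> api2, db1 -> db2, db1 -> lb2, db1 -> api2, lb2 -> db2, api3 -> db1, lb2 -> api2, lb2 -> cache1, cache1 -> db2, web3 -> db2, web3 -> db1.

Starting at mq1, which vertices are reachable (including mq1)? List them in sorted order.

Start at mq1.
Its neighbours: api2.
Nothing further is reachable.

api2, mq1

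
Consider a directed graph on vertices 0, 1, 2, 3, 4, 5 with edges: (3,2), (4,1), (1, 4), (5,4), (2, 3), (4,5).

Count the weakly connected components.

From 0: component {0}.
From 1: component {1, 4, 5}.
From 2: component {2, 3}.
That's 3 components.

3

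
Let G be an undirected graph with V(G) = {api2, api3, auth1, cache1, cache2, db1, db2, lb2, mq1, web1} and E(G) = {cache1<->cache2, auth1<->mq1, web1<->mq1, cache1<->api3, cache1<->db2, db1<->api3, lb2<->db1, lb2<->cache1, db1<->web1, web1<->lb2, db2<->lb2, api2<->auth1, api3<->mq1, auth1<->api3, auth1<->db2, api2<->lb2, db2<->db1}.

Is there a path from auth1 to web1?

Yes

Explore from auth1.
Distance 1: reach api2, api3, db2, mq1.
Distance 2: reach cache1, db1, lb2, web1.
Found web1.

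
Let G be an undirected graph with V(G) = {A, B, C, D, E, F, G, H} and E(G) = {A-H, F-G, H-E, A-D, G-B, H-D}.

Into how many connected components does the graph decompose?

From A: component {A, D, E, H}.
From B: component {B, F, G}.
From C: component {C}.
That's 3 components.

3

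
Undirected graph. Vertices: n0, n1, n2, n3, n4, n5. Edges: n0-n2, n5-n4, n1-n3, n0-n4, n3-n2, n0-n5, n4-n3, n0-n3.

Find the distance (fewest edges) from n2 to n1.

2

Distance 0: n2.
Distance 1: n0, n3.
Distance 2: n1, n4, n5 — contains n1.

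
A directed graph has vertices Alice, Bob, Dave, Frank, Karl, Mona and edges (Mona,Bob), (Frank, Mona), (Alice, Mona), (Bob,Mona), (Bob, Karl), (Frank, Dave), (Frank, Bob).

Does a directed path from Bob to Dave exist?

Explore from Bob.
Distance 1: reach Karl, Mona.
The search from Bob is exhausted; no directed path reaches Dave.

No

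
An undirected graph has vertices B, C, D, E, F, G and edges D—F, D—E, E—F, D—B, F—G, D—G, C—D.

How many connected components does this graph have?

1

From B: component {B, C, D, E, F, G}.
That's 1 component.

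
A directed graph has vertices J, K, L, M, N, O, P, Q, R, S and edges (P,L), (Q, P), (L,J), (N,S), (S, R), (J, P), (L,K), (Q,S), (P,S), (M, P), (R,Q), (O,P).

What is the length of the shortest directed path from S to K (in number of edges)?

5

Distance 0: S.
Distance 1: R.
Distance 2: Q.
Distance 3: P.
Distance 4: L.
Distance 5: J, K — contains K.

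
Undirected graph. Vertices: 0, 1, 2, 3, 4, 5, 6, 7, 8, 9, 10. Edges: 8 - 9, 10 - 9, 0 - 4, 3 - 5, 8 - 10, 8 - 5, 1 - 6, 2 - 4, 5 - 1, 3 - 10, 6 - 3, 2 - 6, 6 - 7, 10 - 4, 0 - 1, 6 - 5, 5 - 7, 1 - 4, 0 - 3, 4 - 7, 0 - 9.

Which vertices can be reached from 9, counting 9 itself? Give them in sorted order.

Start at 9.
Its neighbours: 0, 8, 10.
Then their neighbours: 1, 3, 4, 5.
Then next layer: 2, 6, 7.
Every vertex is now reached.

0, 1, 2, 3, 4, 5, 6, 7, 8, 9, 10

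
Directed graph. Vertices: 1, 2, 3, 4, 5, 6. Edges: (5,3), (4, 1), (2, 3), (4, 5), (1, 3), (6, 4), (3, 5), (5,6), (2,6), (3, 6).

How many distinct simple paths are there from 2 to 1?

3

2→3→5→6→4→1
2→3→6→4→1
2→6→4→1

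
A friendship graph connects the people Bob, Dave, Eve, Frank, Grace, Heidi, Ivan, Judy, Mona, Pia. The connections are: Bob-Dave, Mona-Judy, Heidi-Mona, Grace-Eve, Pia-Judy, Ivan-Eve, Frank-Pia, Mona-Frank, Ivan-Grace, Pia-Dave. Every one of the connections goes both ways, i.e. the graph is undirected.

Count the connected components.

From Bob: component {Bob, Dave, Frank, Heidi, Judy, Mona, Pia}.
From Eve: component {Eve, Grace, Ivan}.
That's 2 components.

2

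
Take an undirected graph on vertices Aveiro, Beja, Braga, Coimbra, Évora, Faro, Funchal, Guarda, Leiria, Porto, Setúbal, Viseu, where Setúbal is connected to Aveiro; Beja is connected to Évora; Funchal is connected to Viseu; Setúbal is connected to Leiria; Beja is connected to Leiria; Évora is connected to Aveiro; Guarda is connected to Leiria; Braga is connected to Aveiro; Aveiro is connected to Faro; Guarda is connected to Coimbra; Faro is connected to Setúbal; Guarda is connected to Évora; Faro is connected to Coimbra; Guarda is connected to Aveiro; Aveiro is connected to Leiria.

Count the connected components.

From Aveiro: component {Aveiro, Beja, Braga, Coimbra, Évora, Faro, Guarda, Leiria, Setúbal}.
From Funchal: component {Funchal, Viseu}.
From Porto: component {Porto}.
That's 3 components.

3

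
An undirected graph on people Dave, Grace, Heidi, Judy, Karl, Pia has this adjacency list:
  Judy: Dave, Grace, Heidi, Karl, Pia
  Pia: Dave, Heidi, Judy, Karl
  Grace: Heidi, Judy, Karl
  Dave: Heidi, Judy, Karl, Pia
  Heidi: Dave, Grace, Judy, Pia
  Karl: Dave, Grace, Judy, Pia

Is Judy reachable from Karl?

Yes

Explore from Karl.
Distance 1: reach Dave, Grace, Judy, Pia.
Found Judy.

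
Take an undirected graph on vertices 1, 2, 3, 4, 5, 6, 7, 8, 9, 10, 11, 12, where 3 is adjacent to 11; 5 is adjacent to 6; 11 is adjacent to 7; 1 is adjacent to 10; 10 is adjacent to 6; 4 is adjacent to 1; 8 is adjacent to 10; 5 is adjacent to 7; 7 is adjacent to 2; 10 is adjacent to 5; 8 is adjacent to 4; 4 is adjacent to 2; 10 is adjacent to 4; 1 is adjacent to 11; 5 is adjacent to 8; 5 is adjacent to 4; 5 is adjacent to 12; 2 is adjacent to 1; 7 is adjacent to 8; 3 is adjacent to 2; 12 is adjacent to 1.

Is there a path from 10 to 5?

Yes

Explore from 10.
Distance 1: reach 1, 4, 5, 6, 8.
Found 5.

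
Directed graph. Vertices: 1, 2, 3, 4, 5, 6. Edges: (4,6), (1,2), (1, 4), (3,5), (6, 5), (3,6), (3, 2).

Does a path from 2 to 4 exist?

2 has no outgoing edges, so nothing is reachable from it.

No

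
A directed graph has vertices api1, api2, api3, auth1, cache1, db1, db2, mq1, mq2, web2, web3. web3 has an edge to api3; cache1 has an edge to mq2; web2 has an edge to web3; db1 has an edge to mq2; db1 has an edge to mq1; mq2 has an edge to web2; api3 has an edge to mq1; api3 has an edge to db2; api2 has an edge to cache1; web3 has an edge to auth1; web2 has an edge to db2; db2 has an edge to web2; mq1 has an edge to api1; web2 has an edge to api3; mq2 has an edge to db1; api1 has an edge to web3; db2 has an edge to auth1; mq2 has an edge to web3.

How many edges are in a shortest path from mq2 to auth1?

Distance 0: mq2.
Distance 1: db1, web2, web3.
Distance 2: api3, auth1, db2, mq1 — contains auth1.

2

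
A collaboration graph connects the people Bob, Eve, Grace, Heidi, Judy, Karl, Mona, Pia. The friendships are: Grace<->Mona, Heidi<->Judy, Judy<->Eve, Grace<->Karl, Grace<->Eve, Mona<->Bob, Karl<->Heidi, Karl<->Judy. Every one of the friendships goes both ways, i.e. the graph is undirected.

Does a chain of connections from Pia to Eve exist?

Pia has no edges, so nothing is reachable from it.

No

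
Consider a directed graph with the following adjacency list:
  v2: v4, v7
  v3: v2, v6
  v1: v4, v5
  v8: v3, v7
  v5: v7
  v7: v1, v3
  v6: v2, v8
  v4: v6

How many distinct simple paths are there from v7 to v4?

v7→v1→v4
v7→v3→v2→v4
v7→v3→v6→v2→v4

3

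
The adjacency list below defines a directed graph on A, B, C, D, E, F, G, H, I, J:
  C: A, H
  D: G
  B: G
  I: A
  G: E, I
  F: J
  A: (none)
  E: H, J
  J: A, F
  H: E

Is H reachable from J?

No

Explore from J.
Distance 1: reach A, F.
The search from J is exhausted; no directed path reaches H.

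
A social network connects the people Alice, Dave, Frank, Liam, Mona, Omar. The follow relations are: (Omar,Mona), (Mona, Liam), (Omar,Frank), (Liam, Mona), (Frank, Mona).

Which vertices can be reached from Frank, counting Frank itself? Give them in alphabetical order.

Start at Frank.
Its neighbours: Mona.
Then their neighbours: Liam.
Nothing further is reachable.

Frank, Liam, Mona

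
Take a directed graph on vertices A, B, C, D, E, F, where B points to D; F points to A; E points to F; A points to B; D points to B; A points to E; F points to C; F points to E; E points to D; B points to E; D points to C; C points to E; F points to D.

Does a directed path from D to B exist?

Explore from D.
Distance 1: reach B, C.
Found B.

Yes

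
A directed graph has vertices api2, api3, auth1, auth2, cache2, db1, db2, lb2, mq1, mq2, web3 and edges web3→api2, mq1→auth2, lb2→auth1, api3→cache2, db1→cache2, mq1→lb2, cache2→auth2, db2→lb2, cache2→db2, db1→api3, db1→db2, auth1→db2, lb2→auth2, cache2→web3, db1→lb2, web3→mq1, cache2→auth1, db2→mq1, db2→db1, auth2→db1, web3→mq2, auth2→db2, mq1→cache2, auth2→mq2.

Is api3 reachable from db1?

Yes

Explore from db1.
Distance 1: reach api3, cache2, db2, lb2.
Found api3.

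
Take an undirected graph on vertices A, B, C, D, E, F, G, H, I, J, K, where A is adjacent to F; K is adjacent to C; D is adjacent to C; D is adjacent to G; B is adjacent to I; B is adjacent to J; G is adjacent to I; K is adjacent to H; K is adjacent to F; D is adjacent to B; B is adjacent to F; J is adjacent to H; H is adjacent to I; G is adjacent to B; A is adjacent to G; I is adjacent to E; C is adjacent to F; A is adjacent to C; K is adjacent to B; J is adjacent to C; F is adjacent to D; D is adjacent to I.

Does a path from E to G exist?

Explore from E.
Distance 1: reach I.
Distance 2: reach B, D, G, H.
Found G.

Yes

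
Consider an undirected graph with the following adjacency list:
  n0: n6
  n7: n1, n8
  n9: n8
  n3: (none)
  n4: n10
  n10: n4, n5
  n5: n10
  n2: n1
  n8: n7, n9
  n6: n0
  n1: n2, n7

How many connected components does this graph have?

From n0: component {n0, n6}.
From n1: component {n1, n2, n7, n8, n9}.
From n3: component {n3}.
From n4: component {n4, n5, n10}.
That's 4 components.

4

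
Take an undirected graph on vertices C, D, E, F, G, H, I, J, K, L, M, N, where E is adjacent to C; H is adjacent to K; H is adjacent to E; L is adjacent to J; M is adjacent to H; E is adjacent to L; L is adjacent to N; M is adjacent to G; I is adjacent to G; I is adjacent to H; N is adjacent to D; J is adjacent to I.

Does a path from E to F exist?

Explore from E.
Distance 1: reach C, H, L.
Distance 2: reach I, J, K, M, N.
Distance 3: reach D, G.
The search is exhausted without reaching F; it lies in a different component.

No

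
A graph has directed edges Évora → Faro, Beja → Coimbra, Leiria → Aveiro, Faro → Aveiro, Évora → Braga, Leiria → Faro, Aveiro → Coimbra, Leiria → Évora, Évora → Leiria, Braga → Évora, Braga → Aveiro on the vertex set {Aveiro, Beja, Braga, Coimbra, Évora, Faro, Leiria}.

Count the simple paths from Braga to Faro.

2

Braga→Évora→Faro
Braga→Évora→Leiria→Faro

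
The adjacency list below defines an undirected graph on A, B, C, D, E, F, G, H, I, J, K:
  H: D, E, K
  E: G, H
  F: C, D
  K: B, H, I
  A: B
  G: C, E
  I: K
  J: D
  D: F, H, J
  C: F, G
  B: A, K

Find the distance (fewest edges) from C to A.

6

Distance 0: C.
Distance 1: F, G.
Distance 2: D, E.
Distance 3: H, J.
Distance 4: K.
Distance 5: B, I.
Distance 6: A — contains A.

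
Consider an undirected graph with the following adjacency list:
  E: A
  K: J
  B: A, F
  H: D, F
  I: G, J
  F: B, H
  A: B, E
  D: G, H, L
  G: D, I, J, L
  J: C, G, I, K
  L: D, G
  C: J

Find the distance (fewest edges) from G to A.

5

Distance 0: G.
Distance 1: D, I, J, L.
Distance 2: C, H, K.
Distance 3: F.
Distance 4: B.
Distance 5: A — contains A.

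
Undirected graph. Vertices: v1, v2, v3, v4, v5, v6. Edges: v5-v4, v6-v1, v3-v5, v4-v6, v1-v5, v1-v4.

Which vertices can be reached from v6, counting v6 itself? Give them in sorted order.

Start at v6.
Its neighbours: v1, v4.
Then their neighbours: v5.
Then next layer: v3.
Nothing further is reachable.

v1, v3, v4, v5, v6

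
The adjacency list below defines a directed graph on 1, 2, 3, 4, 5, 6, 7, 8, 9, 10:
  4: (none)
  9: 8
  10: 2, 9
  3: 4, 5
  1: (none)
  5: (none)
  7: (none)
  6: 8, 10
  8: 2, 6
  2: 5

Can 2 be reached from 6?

Explore from 6.
Distance 1: reach 8, 10.
Distance 2: reach 2, 9.
Found 2.

Yes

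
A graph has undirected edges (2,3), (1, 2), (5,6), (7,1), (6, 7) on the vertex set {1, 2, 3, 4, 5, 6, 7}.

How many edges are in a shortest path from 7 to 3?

3

Distance 0: 7.
Distance 1: 1, 6.
Distance 2: 2, 5.
Distance 3: 3 — contains 3.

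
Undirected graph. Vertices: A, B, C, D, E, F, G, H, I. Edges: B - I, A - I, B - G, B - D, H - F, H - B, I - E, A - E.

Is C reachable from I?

No

Explore from I.
Distance 1: reach A, B, E.
Distance 2: reach D, G, H.
Distance 3: reach F.
The search is exhausted without reaching C; it lies in a different component.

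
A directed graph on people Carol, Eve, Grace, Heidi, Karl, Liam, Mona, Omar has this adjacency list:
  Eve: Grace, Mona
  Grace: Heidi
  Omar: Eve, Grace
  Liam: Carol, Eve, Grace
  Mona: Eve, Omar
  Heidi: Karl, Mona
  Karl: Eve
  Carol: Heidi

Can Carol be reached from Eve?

Explore from Eve.
Distance 1: reach Grace, Mona.
Distance 2: reach Heidi, Omar.
Distance 3: reach Karl.
The search from Eve is exhausted; no directed path reaches Carol.

No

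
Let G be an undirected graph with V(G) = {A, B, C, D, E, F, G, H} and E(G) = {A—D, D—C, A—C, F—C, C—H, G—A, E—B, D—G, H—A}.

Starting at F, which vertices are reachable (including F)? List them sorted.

A, C, D, F, G, H

Start at F.
Its neighbours: C.
Then their neighbours: A, D, H.
Then next layer: G.
Nothing further is reachable.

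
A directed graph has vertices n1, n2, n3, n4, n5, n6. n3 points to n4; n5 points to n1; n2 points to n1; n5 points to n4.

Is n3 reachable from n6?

n6 has no outgoing edges, so nothing is reachable from it.

No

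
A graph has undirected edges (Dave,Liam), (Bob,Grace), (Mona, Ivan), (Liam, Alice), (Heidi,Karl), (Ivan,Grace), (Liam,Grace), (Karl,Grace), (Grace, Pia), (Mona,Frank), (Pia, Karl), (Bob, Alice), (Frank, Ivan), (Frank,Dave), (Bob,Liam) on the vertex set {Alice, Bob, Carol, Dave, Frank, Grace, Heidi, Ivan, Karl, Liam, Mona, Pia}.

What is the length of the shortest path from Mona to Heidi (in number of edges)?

Distance 0: Mona.
Distance 1: Frank, Ivan.
Distance 2: Dave, Grace.
Distance 3: Bob, Karl, Liam, Pia.
Distance 4: Alice, Heidi — contains Heidi.

4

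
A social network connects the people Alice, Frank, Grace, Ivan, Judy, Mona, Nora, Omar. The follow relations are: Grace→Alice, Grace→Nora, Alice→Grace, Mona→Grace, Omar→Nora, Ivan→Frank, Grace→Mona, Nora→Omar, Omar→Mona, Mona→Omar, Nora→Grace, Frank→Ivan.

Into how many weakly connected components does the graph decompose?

3

From Alice: component {Alice, Grace, Mona, Nora, Omar}.
From Frank: component {Frank, Ivan}.
From Judy: component {Judy}.
That's 3 components.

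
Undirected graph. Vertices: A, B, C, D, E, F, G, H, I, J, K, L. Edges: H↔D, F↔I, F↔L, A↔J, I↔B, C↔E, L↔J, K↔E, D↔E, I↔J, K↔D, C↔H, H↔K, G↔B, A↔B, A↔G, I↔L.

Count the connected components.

2

From A: component {A, B, F, G, I, J, L}.
From C: component {C, D, E, H, K}.
That's 2 components.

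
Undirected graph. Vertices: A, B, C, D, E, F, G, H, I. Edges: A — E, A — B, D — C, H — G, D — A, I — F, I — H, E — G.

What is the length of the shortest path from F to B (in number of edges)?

Distance 0: F.
Distance 1: I.
Distance 2: H.
Distance 3: G.
Distance 4: E.
Distance 5: A.
Distance 6: B, D — contains B.

6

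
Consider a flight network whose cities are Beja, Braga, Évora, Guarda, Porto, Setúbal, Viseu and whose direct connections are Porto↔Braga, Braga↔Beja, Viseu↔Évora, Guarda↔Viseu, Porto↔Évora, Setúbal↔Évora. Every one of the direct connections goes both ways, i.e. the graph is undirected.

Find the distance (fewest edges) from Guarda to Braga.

Distance 0: Guarda.
Distance 1: Viseu.
Distance 2: Évora.
Distance 3: Porto, Setúbal.
Distance 4: Braga — contains Braga.

4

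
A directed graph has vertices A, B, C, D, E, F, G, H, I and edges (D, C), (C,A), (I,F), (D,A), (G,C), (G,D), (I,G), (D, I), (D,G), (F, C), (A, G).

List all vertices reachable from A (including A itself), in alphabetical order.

Start at A.
Its neighbours: G.
Then their neighbours: C, D.
Then next layer: I.
Then next layer: F.
Nothing further is reachable.

A, C, D, F, G, I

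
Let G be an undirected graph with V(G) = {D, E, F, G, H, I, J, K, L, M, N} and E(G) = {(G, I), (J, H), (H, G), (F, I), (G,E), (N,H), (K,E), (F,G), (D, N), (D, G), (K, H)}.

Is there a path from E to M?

No

Explore from E.
Distance 1: reach G, K.
Distance 2: reach D, F, H, I.
Distance 3: reach J, N.
The search is exhausted without reaching M; it lies in a different component.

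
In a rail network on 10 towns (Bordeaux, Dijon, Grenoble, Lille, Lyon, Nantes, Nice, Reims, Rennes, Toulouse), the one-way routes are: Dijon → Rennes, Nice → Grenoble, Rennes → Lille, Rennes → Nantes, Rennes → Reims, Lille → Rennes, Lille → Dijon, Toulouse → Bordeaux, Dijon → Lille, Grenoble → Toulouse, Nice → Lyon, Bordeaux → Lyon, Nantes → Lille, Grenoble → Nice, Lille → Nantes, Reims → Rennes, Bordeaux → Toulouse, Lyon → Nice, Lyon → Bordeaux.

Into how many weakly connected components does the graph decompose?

From Bordeaux: component {Bordeaux, Grenoble, Lyon, Nice, Toulouse}.
From Dijon: component {Dijon, Lille, Nantes, Reims, Rennes}.
That's 2 components.

2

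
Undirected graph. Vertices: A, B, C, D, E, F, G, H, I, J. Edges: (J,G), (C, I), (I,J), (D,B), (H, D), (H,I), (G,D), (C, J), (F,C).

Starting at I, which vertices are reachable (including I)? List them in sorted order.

B, C, D, F, G, H, I, J

Start at I.
Its neighbours: C, H, J.
Then their neighbours: D, F, G.
Then next layer: B.
Nothing further is reachable.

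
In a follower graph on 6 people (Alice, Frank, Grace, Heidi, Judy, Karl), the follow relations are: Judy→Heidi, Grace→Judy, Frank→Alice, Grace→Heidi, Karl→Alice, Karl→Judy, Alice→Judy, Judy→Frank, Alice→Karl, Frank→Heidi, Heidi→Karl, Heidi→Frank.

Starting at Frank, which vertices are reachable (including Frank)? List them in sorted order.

Start at Frank.
Its neighbours: Alice, Heidi.
Then their neighbours: Judy, Karl.
Nothing further is reachable.

Alice, Frank, Heidi, Judy, Karl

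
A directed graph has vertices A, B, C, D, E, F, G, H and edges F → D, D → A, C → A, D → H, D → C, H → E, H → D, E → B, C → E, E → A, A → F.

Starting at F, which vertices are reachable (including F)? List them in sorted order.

Start at F.
Its neighbours: D.
Then their neighbours: A, C, H.
Then next layer: E.
Then next layer: B.
Nothing further is reachable.

A, B, C, D, E, F, H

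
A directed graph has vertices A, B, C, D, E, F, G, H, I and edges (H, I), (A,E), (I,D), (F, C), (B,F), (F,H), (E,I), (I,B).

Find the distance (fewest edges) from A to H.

Distance 0: A.
Distance 1: E.
Distance 2: I.
Distance 3: B, D.
Distance 4: F.
Distance 5: C, H — contains H.

5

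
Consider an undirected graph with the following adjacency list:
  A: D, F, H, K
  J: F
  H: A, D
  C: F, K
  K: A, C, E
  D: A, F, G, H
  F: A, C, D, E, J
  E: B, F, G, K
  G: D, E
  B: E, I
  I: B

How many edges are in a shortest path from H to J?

Distance 0: H.
Distance 1: A, D.
Distance 2: F, G, K.
Distance 3: C, E, J — contains J.

3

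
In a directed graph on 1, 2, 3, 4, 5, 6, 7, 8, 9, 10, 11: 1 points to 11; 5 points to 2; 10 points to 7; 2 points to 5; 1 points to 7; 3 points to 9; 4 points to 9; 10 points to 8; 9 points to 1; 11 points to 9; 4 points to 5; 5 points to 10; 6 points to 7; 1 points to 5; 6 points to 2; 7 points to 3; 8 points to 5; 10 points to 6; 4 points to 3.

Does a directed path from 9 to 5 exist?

Explore from 9.
Distance 1: reach 1.
Distance 2: reach 5, 7, 11.
Found 5.

Yes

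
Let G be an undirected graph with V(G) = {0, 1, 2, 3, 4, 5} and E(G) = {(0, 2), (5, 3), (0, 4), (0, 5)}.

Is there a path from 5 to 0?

Explore from 5.
Distance 1: reach 0, 3.
Found 0.

Yes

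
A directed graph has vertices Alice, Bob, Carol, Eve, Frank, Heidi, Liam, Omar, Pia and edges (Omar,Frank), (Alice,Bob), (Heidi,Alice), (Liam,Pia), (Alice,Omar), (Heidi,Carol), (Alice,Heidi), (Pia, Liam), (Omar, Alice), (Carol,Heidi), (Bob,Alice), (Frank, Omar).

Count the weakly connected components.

From Alice: component {Alice, Bob, Carol, Frank, Heidi, Omar}.
From Eve: component {Eve}.
From Liam: component {Liam, Pia}.
That's 3 components.

3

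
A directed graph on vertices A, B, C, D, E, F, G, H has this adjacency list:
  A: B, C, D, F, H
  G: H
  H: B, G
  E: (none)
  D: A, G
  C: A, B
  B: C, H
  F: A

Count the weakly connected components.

From A: component {A, B, C, D, F, G, H}.
From E: component {E}.
That's 2 components.

2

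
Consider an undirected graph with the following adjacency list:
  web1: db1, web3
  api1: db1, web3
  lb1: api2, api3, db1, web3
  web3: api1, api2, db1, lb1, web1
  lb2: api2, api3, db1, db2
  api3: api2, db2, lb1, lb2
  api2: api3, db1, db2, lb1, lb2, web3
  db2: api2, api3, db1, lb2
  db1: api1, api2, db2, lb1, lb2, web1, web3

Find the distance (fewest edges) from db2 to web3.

Distance 0: db2.
Distance 1: api2, api3, db1, lb2.
Distance 2: api1, lb1, web1, web3 — contains web3.

2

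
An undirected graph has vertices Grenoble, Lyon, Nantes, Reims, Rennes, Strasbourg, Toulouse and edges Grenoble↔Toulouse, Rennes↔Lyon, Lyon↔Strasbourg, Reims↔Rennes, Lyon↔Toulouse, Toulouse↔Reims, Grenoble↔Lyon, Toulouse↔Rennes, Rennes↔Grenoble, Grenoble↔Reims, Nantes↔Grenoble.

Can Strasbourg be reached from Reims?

Yes

Explore from Reims.
Distance 1: reach Grenoble, Rennes, Toulouse.
Distance 2: reach Lyon, Nantes.
Distance 3: reach Strasbourg.
Found Strasbourg.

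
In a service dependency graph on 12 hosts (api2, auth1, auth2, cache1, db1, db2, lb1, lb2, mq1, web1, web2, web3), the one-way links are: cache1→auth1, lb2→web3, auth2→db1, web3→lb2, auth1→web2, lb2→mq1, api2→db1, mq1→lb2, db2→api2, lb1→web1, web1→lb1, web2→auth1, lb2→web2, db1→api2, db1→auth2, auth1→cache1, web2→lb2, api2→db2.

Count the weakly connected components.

3

From api2: component {api2, auth2, db1, db2}.
From auth1: component {auth1, cache1, lb2, mq1, web2, web3}.
From lb1: component {lb1, web1}.
That's 3 components.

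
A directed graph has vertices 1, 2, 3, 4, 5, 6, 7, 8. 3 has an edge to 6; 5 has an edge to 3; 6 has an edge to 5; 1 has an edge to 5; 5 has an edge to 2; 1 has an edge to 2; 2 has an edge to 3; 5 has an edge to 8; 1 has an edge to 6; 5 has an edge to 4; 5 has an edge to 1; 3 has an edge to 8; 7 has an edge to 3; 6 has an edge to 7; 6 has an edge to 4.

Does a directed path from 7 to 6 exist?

Explore from 7.
Distance 1: reach 3.
Distance 2: reach 6, 8.
Found 6.

Yes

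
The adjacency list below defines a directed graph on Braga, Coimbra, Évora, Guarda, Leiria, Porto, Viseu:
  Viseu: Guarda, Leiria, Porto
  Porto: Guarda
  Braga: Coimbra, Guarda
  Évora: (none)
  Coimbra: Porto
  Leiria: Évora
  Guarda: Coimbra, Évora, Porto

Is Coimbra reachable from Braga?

Yes

Explore from Braga.
Distance 1: reach Coimbra, Guarda.
Found Coimbra.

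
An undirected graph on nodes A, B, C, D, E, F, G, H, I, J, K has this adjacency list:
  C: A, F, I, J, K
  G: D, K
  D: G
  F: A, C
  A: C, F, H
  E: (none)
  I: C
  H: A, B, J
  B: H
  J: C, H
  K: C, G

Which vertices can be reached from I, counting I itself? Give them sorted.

Start at I.
Its neighbours: C.
Then their neighbours: A, F, J, K.
Then next layer: G, H.
Then next layer: B, D.
Nothing further is reachable.

A, B, C, D, F, G, H, I, J, K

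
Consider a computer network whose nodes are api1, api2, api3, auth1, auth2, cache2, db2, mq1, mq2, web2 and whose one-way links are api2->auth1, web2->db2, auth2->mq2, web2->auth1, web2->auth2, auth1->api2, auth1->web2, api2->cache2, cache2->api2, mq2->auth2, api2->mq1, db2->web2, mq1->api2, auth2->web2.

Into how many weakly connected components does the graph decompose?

3

From api1: component {api1}.
From api2: component {api2, auth1, auth2, cache2, db2, mq1, mq2, web2}.
From api3: component {api3}.
That's 3 components.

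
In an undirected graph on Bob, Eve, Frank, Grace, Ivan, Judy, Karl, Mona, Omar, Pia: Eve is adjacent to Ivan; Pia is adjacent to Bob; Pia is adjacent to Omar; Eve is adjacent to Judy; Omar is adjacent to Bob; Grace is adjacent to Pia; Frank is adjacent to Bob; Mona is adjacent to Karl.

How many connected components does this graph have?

3

From Bob: component {Bob, Frank, Grace, Omar, Pia}.
From Eve: component {Eve, Ivan, Judy}.
From Karl: component {Karl, Mona}.
That's 3 components.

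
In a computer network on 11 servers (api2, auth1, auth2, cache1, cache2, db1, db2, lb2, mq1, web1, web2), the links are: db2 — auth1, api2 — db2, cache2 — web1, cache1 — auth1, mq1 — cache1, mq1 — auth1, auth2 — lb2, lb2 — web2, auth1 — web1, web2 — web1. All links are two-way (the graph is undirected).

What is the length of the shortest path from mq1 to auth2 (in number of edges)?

Distance 0: mq1.
Distance 1: auth1, cache1.
Distance 2: db2, web1.
Distance 3: api2, cache2, web2.
Distance 4: lb2.
Distance 5: auth2 — contains auth2.

5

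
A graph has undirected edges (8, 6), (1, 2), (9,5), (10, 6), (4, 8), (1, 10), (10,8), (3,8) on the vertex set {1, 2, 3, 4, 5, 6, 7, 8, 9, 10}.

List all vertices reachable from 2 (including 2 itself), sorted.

1, 2, 3, 4, 6, 8, 10

Start at 2.
Its neighbours: 1.
Then their neighbours: 10.
Then next layer: 6, 8.
Then next layer: 3, 4.
Nothing further is reachable.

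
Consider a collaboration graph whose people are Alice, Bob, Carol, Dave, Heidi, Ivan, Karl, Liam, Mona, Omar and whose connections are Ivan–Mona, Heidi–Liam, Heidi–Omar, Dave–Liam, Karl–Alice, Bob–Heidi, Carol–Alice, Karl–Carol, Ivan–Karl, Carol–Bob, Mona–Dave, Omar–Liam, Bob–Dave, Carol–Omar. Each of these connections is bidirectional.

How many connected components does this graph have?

From Alice: component {Alice, Bob, Carol, Dave, Heidi, Ivan, Karl, Liam, Mona, Omar}.
That's 1 component.

1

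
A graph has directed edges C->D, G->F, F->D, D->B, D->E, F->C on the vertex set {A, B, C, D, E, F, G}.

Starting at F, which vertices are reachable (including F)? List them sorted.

B, C, D, E, F

Start at F.
Its neighbours: C, D.
Then their neighbours: B, E.
Nothing further is reachable.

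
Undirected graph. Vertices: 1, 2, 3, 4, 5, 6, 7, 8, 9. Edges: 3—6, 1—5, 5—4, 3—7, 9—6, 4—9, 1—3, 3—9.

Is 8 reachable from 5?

No

Explore from 5.
Distance 1: reach 1, 4.
Distance 2: reach 3, 9.
Distance 3: reach 6, 7.
The search is exhausted without reaching 8; it lies in a different component.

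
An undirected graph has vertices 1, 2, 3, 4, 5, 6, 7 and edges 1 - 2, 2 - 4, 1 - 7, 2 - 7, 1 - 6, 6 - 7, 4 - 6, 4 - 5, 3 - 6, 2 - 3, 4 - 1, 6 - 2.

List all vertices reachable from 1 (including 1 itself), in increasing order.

1, 2, 3, 4, 5, 6, 7

Start at 1.
Its neighbours: 2, 4, 6, 7.
Then their neighbours: 3, 5.
Every vertex is now reached.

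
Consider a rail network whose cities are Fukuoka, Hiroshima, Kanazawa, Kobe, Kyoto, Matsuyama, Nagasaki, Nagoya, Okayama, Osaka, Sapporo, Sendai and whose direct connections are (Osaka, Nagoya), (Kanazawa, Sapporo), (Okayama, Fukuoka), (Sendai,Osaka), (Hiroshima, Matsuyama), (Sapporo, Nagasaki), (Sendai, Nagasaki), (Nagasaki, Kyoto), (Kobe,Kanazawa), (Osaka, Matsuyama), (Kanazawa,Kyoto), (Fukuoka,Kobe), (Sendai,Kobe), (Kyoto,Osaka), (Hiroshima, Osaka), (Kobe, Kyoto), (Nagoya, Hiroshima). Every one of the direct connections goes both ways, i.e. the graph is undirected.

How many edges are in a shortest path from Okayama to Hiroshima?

Distance 0: Okayama.
Distance 1: Fukuoka.
Distance 2: Kobe.
Distance 3: Kanazawa, Kyoto, Sendai.
Distance 4: Nagasaki, Osaka, Sapporo.
Distance 5: Hiroshima, Matsuyama, Nagoya — contains Hiroshima.

5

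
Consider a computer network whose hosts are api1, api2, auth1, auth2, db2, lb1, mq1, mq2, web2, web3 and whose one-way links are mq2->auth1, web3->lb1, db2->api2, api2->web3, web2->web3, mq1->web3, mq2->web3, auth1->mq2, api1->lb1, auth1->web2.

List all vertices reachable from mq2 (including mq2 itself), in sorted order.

Start at mq2.
Its neighbours: auth1, web3.
Then their neighbours: lb1, web2.
Nothing further is reachable.

auth1, lb1, mq2, web2, web3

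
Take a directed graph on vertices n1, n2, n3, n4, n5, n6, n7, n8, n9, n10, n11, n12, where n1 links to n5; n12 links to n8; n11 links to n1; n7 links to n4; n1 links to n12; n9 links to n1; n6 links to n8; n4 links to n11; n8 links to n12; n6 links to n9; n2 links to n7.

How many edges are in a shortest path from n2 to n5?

Distance 0: n2.
Distance 1: n7.
Distance 2: n4.
Distance 3: n11.
Distance 4: n1.
Distance 5: n5, n12 — contains n5.

5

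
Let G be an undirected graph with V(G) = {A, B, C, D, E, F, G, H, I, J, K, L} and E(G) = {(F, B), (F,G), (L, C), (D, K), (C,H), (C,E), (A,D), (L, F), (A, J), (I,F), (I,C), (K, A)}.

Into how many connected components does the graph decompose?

From A: component {A, D, J, K}.
From B: component {B, C, E, F, G, H, I, L}.
That's 2 components.

2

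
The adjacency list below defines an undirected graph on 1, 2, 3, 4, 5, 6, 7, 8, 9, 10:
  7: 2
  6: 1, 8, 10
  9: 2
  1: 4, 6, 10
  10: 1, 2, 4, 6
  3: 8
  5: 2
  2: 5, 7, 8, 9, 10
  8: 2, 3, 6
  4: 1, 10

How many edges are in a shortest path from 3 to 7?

Distance 0: 3.
Distance 1: 8.
Distance 2: 2, 6.
Distance 3: 1, 5, 7, 9, 10 — contains 7.

3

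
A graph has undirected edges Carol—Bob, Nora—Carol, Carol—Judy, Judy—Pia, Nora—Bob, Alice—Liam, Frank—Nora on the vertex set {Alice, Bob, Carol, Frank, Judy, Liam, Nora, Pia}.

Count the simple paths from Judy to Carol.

1

Judy–Carol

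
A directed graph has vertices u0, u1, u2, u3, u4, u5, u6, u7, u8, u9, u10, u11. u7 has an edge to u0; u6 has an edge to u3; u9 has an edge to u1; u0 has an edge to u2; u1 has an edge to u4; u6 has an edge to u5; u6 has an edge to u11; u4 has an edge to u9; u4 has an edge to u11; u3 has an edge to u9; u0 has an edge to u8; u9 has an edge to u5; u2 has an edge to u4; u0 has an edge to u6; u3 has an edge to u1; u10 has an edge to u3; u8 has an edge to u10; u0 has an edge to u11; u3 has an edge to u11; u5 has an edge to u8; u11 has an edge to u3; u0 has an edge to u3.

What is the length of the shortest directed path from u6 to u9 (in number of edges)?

2

Distance 0: u6.
Distance 1: u3, u5, u11.
Distance 2: u1, u8, u9 — contains u9.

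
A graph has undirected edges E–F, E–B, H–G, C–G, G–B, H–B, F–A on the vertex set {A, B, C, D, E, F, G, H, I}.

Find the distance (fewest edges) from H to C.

Distance 0: H.
Distance 1: B, G.
Distance 2: C, E — contains C.

2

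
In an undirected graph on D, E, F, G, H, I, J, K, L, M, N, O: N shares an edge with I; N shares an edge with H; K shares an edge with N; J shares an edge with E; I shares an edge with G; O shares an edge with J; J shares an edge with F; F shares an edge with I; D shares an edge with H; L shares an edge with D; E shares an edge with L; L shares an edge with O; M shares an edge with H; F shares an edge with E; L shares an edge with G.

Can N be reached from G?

Explore from G.
Distance 1: reach I, L.
Distance 2: reach D, E, F, N, O.
Found N.

Yes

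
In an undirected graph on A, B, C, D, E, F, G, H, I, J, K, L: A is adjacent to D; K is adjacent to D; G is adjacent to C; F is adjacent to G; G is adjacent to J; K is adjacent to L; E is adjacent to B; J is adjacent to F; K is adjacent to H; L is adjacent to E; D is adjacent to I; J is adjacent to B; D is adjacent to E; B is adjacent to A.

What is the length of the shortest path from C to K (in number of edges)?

6

Distance 0: C.
Distance 1: G.
Distance 2: F, J.
Distance 3: B.
Distance 4: A, E.
Distance 5: D, L.
Distance 6: I, K — contains K.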